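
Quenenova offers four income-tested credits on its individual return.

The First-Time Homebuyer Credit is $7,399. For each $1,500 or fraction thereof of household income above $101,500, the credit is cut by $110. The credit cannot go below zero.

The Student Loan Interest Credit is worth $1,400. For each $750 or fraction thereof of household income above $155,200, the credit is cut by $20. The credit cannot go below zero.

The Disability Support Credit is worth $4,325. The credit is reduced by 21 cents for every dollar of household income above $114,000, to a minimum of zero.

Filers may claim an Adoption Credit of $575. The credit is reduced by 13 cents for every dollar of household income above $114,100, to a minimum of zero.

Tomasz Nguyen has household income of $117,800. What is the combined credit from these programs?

$11,210

First-Time Homebuyer Credit: income exceeds $101,500 by $16,300, which is 11 full-or-partial $1,500 increments; reduction = 11 × $110 = $1,210, leaving $6,189.
Student Loan Interest Credit: $117,800 is at or below the $155,200 threshold, so the full $1,400 applies.
Disability Support Credit: 21% of the $3,800 excess over $114,000 is $798; credit = $4,325 − $798 = $3,527.
Adoption Credit: 13% of the $3,700 excess over $114,100 is $481; credit = $575 − $481 = $94.
Total: $6,189 + $1,400 + $3,527 + $94 = $11,210.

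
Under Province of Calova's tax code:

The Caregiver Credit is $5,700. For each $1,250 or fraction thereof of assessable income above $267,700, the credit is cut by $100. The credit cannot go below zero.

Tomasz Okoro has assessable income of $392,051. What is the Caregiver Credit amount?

$0

Caregiver Credit: income exceeds $267,700 by $124,351 → 100 increments × $100 = $10,000 ≥ base, so the credit is $0.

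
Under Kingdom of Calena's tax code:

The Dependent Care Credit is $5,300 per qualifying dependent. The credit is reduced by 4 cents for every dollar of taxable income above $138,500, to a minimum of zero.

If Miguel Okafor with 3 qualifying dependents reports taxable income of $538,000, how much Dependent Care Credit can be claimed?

Dependent Care Credit: base = 3 × $5,300 = $15,900. 4% of the $399,500 excess over $138,500 is $15,980 ≥ base, so the credit is $0.

$0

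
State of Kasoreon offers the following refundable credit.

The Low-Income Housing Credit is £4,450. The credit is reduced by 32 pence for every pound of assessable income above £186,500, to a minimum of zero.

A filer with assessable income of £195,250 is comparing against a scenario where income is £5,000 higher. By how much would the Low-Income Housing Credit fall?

£1,600

At £195,250 — 32% of the £8,750 excess over £186,500 is £2,800; credit = £4,450 − £2,800 = £1,650.
At £200,250 — 32% of the £13,750 excess over £186,500 is £4,400; credit = £4,450 − £4,400 = £50.
Lost: £1,650 − £50 = £1,600.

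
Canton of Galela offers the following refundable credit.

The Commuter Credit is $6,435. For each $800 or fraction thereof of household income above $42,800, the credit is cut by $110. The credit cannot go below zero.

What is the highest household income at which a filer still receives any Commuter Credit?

After 58 increments the reduction is 58 × $110 = $6,380, leaving $55; one more increment wipes it out. Increment 58 ends at excess 58 × $800 = $46,400, so the highest qualifying income is $42,800 + $46,400 = $89,200.

$89,200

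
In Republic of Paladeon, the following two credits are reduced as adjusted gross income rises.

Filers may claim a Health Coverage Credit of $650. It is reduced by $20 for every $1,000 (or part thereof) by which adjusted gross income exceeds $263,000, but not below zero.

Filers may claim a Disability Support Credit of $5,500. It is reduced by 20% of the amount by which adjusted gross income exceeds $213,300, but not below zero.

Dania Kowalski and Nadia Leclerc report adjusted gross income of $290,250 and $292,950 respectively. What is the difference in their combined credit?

$40

Dania ($290,250): Health Coverage Credit: income exceeds $263,000 by $27,250, which is 28 full-or-partial $1,000 increments; reduction = 28 × $20 = $560, leaving $90. Disability Support Credit: 20% of the $76,950 excess over $213,300 is $15,390 ≥ base, so the credit is $0. total $90 + $0 = $90
Nadia ($292,950): Health Coverage Credit: income exceeds $263,000 by $29,950, which is 30 full-or-partial $1,000 increments; reduction = 30 × $20 = $600, leaving $50. Disability Support Credit: 20% of the $79,650 excess over $213,300 is $15,930 ≥ base, so the credit is $0. total $50 + $0 = $50
Difference: |$90 − $50| = $40.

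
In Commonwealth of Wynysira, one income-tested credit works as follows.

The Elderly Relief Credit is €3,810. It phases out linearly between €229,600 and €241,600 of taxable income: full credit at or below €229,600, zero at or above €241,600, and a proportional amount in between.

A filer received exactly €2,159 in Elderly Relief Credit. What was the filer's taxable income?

€2,159 is 2,159/3,810 of the full €3,810, so 1,651/3,810 of the €12,000 range has been used: income = €229,600 + €12,000 × 1,651/3,810 = €234,800.

€234,800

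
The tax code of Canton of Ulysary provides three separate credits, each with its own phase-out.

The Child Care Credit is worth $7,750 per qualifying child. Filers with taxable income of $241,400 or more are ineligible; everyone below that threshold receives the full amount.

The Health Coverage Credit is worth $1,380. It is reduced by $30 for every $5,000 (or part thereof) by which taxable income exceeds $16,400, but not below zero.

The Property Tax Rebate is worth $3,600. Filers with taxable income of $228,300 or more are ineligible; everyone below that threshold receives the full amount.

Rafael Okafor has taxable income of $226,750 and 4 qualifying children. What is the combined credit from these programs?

$34,690

Child Care Credit: base = 4 × $7,750 = $31,000. $226,750 is below the $241,400 cutoff, so the full $31,000 applies.
Health Coverage Credit: income exceeds $16,400 by $210,350, which is 43 full-or-partial $5,000 increments; reduction = 43 × $30 = $1,290, leaving $90.
Property Tax Rebate: $226,750 is below the $228,300 cutoff, so the full $3,600 applies.
Total: $31,000 + $90 + $3,600 = $34,690.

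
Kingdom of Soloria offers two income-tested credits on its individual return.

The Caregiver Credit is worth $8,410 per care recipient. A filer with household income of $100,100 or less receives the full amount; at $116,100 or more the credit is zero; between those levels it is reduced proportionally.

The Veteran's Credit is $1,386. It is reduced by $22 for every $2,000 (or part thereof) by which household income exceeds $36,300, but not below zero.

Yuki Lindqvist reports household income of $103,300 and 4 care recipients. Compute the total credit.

$27,550

Caregiver Credit: base = 4 × $8,410 = $33,640. $103,300 is $3,200 into a $16,000 phase-out range, leaving 12,800/16,000 of the credit: $33,640 × 12,800/16,000 = $26,912.
Veteran's Credit: income exceeds $36,300 by $67,000, which is 34 full-or-partial $2,000 increments; reduction = 34 × $22 = $748, leaving $638.
Total: $26,912 + $638 = $27,550.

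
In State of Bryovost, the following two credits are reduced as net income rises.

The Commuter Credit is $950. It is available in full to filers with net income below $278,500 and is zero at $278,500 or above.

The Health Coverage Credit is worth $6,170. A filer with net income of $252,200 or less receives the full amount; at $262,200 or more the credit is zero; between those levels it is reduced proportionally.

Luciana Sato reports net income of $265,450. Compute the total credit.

$950

Commuter Credit: $265,450 is below the $278,500 cutoff, so the full $950 applies.
Health Coverage Credit: $265,450 is at or above $262,200, so the credit is $0.
Total: $950 + $0 = $950.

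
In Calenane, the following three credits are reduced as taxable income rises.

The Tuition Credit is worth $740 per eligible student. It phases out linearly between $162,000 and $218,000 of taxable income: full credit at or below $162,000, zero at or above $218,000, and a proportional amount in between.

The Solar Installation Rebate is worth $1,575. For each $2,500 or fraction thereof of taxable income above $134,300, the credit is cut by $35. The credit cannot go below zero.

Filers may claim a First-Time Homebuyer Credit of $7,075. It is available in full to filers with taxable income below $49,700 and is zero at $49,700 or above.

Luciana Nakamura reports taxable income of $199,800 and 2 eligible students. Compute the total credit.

Tuition Credit: base = 2 × $740 = $1,480. $199,800 is $37,800 into a $56,000 phase-out range, leaving 18,200/56,000 of the credit: $1,480 × 18,200/56,000 = $481.
Solar Installation Rebate: income exceeds $134,300 by $65,500, which is 27 full-or-partial $2,500 increments; reduction = 27 × $35 = $945, leaving $630.
First-Time Homebuyer Credit: $199,800 meets or exceeds the $49,700 cutoff, so the credit is $0.
Total: $481 + $630 + $0 = $1,111.

$1,111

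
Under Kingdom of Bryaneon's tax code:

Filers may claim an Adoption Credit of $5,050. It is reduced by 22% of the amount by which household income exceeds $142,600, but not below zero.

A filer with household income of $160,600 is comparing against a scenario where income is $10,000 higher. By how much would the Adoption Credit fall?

At $160,600 — 22% of the $18,000 excess over $142,600 is $3,960; credit = $5,050 − $3,960 = $1,090.
At $170,600 — 22% of the $28,000 excess over $142,600 is $6,160 ≥ base, so the credit is $0.
Lost: $1,090 − $0 = $1,090.

$1,090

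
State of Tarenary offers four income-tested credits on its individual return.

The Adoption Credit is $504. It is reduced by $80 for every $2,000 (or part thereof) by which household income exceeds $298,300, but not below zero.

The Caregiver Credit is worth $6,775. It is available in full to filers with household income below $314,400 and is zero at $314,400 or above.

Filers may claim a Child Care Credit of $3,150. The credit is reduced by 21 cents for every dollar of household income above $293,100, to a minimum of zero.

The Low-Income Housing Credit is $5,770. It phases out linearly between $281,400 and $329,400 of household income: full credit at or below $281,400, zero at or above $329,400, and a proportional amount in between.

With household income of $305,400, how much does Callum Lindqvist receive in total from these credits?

$10,411

Adoption Credit: income exceeds $298,300 by $7,100, which is 4 full-or-partial $2,000 increments; reduction = 4 × $80 = $320, leaving $184.
Caregiver Credit: $305,400 is below the $314,400 cutoff, so the full $6,775 applies.
Child Care Credit: 21% of the $12,300 excess over $293,100 is $2,583; credit = $3,150 − $2,583 = $567.
Low-Income Housing Credit: $305,400 is $24,000 into a $48,000 phase-out range, leaving 24,000/48,000 of the credit: $5,770 × 24,000/48,000 = $2,885.
Total: $184 + $6,775 + $567 + $2,885 = $10,411.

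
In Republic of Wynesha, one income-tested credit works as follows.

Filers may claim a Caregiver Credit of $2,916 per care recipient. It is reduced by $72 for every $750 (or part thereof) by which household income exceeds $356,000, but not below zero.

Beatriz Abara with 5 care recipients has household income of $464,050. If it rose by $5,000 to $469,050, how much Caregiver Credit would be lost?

$432

At $464,050 — base = 5 × $2,916 = $14,580. income exceeds $356,000 by $108,050, which is 145 full-or-partial $750 increments; reduction = 145 × $72 = $10,440, leaving $4,140.
At $469,050 — base = 5 × $2,916 = $14,580. income exceeds $356,000 by $113,050, which is 151 full-or-partial $750 increments; reduction = 151 × $72 = $10,872, leaving $3,708.
Lost: $4,140 − $3,708 = $432.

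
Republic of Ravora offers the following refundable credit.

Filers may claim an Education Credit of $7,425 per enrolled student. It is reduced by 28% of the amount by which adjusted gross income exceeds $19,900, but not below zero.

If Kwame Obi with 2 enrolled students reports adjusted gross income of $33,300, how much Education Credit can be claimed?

$11,098

Education Credit: base = 2 × $7,425 = $14,850. 28% of the $13,400 excess over $19,900 is $3,752; credit = $14,850 − $3,752 = $11,098.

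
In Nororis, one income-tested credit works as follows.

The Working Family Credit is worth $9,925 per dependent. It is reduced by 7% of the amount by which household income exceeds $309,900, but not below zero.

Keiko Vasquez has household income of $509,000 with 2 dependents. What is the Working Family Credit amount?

Working Family Credit: base = 2 × $9,925 = $19,850. 7% of the $199,100 excess over $309,900 is $13,937; credit = $19,850 − $13,937 = $5,913.

$5,913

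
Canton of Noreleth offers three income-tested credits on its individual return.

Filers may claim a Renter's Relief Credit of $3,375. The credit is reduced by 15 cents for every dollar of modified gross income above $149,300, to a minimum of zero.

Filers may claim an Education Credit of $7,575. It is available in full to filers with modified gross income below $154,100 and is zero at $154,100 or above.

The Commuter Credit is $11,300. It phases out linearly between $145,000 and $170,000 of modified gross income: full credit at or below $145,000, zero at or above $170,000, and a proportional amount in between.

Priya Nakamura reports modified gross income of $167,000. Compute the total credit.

Renter's Relief Credit: 15% of the $17,700 excess over $149,300 is $2,655; credit = $3,375 − $2,655 = $720.
Education Credit: $167,000 meets or exceeds the $154,100 cutoff, so the credit is $0.
Commuter Credit: $167,000 is $22,000 into a $25,000 phase-out range, leaving 3,000/25,000 of the credit: $11,300 × 3,000/25,000 = $1,356.
Total: $720 + $0 + $1,356 = $2,076.

$2,076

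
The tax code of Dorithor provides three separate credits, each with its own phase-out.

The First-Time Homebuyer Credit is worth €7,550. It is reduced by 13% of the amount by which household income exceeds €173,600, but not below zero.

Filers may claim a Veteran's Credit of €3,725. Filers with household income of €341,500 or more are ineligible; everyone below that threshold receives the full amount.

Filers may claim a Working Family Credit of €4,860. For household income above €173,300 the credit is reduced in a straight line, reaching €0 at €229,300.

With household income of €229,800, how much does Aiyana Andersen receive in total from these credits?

First-Time Homebuyer Credit: 13% of the €56,200 excess over €173,600 is €7,306; credit = €7,550 − €7,306 = €244.
Veteran's Credit: €229,800 is below the €341,500 cutoff, so the full €3,725 applies.
Working Family Credit: €229,800 is at or above €229,300, so the credit is €0.
Total: €244 + €3,725 + €0 = €3,969.

€3,969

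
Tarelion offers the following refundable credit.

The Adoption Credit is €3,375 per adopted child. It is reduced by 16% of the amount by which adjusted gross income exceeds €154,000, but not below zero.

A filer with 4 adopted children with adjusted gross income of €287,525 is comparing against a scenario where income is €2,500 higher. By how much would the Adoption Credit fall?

At €287,525 — base = 4 × €3,375 = €13,500. 16% of the €133,525 excess over €154,000 is €21,364 ≥ base, so the credit is €0.
At €290,025 — base = 4 × €3,375 = €13,500. 16% of the €136,025 excess over €154,000 is €21,764 ≥ base, so the credit is €0.
Lost: €0 − €0 = €0.

€0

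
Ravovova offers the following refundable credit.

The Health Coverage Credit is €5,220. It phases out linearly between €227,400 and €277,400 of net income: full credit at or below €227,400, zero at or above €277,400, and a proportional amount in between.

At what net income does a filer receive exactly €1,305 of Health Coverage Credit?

€1,305 is 1,305/5,220 of the full €5,220, so 3,915/5,220 of the €50,000 range has been used: income = €227,400 + €50,000 × 3,915/5,220 = €264,900.

€264,900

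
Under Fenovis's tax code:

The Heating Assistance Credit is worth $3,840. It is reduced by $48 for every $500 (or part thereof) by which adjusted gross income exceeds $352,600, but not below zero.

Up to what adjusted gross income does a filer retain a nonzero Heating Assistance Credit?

After 79 increments the reduction is 79 × $48 = $3,792, leaving $48; one more increment wipes it out. Increment 79 ends at excess 79 × $500 = $39,500, so the highest qualifying income is $352,600 + $39,500 = $392,100.

$392,100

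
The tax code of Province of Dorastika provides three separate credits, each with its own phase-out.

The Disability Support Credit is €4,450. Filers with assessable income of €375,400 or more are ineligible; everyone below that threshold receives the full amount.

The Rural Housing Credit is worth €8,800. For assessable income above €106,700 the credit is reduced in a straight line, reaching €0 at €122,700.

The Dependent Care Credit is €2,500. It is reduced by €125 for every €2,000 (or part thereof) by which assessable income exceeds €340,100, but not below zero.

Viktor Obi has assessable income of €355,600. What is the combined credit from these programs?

€5,950

Disability Support Credit: €355,600 is below the €375,400 cutoff, so the full €4,450 applies.
Rural Housing Credit: €355,600 is at or above €122,700, so the credit is €0.
Dependent Care Credit: income exceeds €340,100 by €15,500, which is 8 full-or-partial €2,000 increments; reduction = 8 × €125 = €1,000, leaving €1,500.
Total: €4,450 + €0 + €1,500 = €5,950.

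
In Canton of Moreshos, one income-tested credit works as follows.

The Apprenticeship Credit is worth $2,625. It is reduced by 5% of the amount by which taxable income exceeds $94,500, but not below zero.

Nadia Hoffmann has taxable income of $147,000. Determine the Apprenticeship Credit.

Apprenticeship Credit: 5% of the $52,500 excess over $94,500 is $2,625 ≥ base, so the credit is $0.

$0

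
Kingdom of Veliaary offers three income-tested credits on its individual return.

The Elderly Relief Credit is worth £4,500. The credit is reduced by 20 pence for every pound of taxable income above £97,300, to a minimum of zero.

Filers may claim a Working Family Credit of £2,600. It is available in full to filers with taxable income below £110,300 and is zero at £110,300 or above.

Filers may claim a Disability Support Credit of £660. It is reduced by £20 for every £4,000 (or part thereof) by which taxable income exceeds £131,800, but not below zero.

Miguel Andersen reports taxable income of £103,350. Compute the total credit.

£6,550

Elderly Relief Credit: 20% of the £6,050 excess over £97,300 is £1,210; credit = £4,500 − £1,210 = £3,290.
Working Family Credit: £103,350 is below the £110,300 cutoff, so the full £2,600 applies.
Disability Support Credit: £103,350 is at or below the £131,800 threshold, so the full £660 applies.
Total: £3,290 + £2,600 + £660 = £6,550.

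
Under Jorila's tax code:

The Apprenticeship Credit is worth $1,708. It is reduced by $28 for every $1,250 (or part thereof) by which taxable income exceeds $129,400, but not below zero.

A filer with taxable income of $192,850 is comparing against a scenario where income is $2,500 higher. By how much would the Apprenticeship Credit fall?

$56

At $192,850 — income exceeds $129,400 by $63,450, which is 51 full-or-partial $1,250 increments; reduction = 51 × $28 = $1,428, leaving $280.
At $195,350 — income exceeds $129,400 by $65,950, which is 53 full-or-partial $1,250 increments; reduction = 53 × $28 = $1,484, leaving $224.
Lost: $280 − $224 = $56.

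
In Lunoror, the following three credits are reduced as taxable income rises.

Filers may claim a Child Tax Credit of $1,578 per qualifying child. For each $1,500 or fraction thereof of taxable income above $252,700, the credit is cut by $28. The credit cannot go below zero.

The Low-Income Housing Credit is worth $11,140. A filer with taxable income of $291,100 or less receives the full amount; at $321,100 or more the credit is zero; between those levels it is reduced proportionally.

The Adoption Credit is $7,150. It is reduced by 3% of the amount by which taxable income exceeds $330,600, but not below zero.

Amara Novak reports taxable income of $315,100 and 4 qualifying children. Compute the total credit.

$14,514

Child Tax Credit: base = 4 × $1,578 = $6,312. income exceeds $252,700 by $62,400, which is 42 full-or-partial $1,500 increments; reduction = 42 × $28 = $1,176, leaving $5,136.
Low-Income Housing Credit: $315,100 is $24,000 into a $30,000 phase-out range, leaving 6,000/30,000 of the credit: $11,140 × 6,000/30,000 = $2,228.
Adoption Credit: $315,100 is at or below the $330,600 threshold, so the full $7,150 applies.
Total: $5,136 + $2,228 + $7,150 = $14,514.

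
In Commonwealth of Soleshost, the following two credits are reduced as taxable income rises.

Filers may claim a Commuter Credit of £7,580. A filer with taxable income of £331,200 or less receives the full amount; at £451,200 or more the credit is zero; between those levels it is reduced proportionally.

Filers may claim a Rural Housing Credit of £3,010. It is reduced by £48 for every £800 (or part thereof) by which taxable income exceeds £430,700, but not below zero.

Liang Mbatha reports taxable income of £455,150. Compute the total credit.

Commuter Credit: £455,150 is at or above £451,200, so the credit is £0.
Rural Housing Credit: income exceeds £430,700 by £24,450, which is 31 full-or-partial £800 increments; reduction = 31 × £48 = £1,488, leaving £1,522.
Total: £0 + £1,522 = £1,522.

£1,522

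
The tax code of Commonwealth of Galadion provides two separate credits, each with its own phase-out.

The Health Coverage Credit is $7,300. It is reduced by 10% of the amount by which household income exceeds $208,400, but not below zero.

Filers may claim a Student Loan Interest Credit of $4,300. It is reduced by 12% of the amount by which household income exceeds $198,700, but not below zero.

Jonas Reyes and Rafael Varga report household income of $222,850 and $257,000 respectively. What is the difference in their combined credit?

$4,817

Jonas ($222,850): Health Coverage Credit: 10% of the $14,450 excess over $208,400 is $1,445; credit = $7,300 − $1,445 = $5,855. Student Loan Interest Credit: 12% of the $24,150 excess over $198,700 is $2,898; credit = $4,300 − $2,898 = $1,402. total $5,855 + $1,402 = $7,257
Rafael ($257,000): Health Coverage Credit: 10% of the $48,600 excess over $208,400 is $4,860; credit = $7,300 − $4,860 = $2,440. Student Loan Interest Credit: 12% of the $58,300 excess over $198,700 is $6,996 ≥ base, so the credit is $0. total $2,440 + $0 = $2,440
Difference: |$7,257 − $2,440| = $4,817.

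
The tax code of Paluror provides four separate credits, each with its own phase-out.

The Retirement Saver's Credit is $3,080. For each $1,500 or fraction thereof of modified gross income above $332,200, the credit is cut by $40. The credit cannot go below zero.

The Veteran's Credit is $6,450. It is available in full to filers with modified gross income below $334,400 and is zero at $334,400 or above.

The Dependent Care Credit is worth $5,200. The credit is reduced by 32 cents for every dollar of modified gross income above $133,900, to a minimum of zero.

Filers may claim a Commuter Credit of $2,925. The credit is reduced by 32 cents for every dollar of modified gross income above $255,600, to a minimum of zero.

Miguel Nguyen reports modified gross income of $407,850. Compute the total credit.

Retirement Saver's Credit: income exceeds $332,200 by $75,650, which is 51 full-or-partial $1,500 increments; reduction = 51 × $40 = $2,040, leaving $1,040.
Veteran's Credit: $407,850 meets or exceeds the $334,400 cutoff, so the credit is $0.
Dependent Care Credit: 32% of the $273,950 excess over $133,900 is $87,664 ≥ base, so the credit is $0.
Commuter Credit: 32% of the $152,250 excess over $255,600 is $48,720 ≥ base, so the credit is $0.
Total: $1,040 + $0 + $0 + $0 = $1,040.

$1,040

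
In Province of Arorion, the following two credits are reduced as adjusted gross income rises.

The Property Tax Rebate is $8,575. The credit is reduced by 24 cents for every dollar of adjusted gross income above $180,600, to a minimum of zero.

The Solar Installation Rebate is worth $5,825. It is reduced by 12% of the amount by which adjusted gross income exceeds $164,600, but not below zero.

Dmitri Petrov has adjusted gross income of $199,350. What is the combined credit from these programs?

$5,730

Property Tax Rebate: 24% of the $18,750 excess over $180,600 is $4,500; credit = $8,575 − $4,500 = $4,075.
Solar Installation Rebate: 12% of the $34,750 excess over $164,600 is $4,170; credit = $5,825 − $4,170 = $1,655.
Total: $4,075 + $1,655 = $5,730.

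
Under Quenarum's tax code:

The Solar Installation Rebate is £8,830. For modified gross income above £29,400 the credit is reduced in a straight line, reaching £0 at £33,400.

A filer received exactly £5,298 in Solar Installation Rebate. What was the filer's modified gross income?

£5,298 is 5,298/8,830 of the full £8,830, so 3,532/8,830 of the £4,000 range has been used: income = £29,400 + £4,000 × 3,532/8,830 = £31,000.

£31,000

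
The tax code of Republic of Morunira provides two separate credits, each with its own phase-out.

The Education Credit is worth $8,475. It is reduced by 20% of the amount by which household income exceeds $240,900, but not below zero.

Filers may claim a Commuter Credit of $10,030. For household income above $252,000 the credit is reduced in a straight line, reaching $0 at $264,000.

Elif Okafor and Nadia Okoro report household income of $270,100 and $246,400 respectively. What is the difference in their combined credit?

Elif ($270,100): Education Credit: 20% of the $29,200 excess over $240,900 is $5,840; credit = $8,475 − $5,840 = $2,635. Commuter Credit: $270,100 is at or above $264,000, so the credit is $0. total $2,635 + $0 = $2,635
Nadia ($246,400): Education Credit: 20% of the $5,500 excess over $240,900 is $1,100; credit = $8,475 − $1,100 = $7,375. Commuter Credit: $246,400 is at or below the $252,000 threshold, so the full $10,030 applies. total $7,375 + $10,030 = $17,405
Difference: |$2,635 − $17,405| = $14,770.

$14,770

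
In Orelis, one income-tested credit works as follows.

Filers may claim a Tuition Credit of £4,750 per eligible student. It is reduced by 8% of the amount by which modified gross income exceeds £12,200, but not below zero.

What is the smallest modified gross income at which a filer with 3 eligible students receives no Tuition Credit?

£190,325

Full credit = 3 × £4,750 = £14,250.
The credit falls by 8% of each pound above £12,200, so it reaches zero when the excess is £14,250 / 8% = £178,125: income = £12,200 + £178,125 = £190,325.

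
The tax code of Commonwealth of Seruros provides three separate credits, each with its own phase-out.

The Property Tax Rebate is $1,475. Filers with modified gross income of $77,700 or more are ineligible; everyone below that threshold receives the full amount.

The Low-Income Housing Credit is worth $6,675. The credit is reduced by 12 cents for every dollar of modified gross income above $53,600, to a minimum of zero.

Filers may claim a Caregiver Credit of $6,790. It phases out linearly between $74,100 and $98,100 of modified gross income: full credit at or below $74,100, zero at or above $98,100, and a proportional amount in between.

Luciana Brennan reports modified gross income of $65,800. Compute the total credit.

Property Tax Rebate: $65,800 is below the $77,700 cutoff, so the full $1,475 applies.
Low-Income Housing Credit: 12% of the $12,200 excess over $53,600 is $1,464; credit = $6,675 − $1,464 = $5,211.
Caregiver Credit: $65,800 is at or below the $74,100 threshold, so the full $6,790 applies.
Total: $1,475 + $5,211 + $6,790 = $13,476.

$13,476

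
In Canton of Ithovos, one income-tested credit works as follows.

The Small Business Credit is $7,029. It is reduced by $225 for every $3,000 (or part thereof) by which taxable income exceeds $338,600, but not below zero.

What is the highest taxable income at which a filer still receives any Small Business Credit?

After 31 increments the reduction is 31 × $225 = $6,975, leaving $54; one more increment wipes it out. Increment 31 ends at excess 31 × $3,000 = $93,000, so the highest qualifying income is $338,600 + $93,000 = $431,600.

$431,600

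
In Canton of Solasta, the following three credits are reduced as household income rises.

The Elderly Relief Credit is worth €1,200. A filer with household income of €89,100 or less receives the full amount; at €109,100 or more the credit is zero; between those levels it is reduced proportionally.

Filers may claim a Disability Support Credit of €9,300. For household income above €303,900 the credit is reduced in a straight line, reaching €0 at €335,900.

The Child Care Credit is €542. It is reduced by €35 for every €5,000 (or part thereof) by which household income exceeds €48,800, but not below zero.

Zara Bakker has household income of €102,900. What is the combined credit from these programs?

€9,829

Elderly Relief Credit: €102,900 is €13,800 into a €20,000 phase-out range, leaving 6,200/20,000 of the credit: €1,200 × 6,200/20,000 = €372.
Disability Support Credit: €102,900 is at or below the €303,900 threshold, so the full €9,300 applies.
Child Care Credit: income exceeds €48,800 by €54,100, which is 11 full-or-partial €5,000 increments; reduction = 11 × €35 = €385, leaving €157.
Total: €372 + €9,300 + €157 = €9,829.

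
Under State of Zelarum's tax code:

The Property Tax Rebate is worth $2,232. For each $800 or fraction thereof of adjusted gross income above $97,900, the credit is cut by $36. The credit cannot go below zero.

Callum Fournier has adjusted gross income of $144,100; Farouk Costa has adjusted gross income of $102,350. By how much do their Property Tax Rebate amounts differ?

$1,872

Callum ($144,100): Property Tax Rebate: income exceeds $97,900 by $46,200, which is 58 full-or-partial $800 increments; reduction = 58 × $36 = $2,088, leaving $144.
Farouk ($102,350): Property Tax Rebate: income exceeds $97,900 by $4,450, which is 6 full-or-partial $800 increments; reduction = 6 × $36 = $216, leaving $2,016.
Difference: |$144 − $2,016| = $1,872.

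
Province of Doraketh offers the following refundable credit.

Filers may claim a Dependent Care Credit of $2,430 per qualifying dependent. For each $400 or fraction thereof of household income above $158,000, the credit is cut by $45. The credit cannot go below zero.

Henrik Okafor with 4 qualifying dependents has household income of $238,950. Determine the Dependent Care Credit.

$585

Dependent Care Credit: base = 4 × $2,430 = $9,720. income exceeds $158,000 by $80,950, which is 203 full-or-partial $400 increments; reduction = 203 × $45 = $9,135, leaving $585.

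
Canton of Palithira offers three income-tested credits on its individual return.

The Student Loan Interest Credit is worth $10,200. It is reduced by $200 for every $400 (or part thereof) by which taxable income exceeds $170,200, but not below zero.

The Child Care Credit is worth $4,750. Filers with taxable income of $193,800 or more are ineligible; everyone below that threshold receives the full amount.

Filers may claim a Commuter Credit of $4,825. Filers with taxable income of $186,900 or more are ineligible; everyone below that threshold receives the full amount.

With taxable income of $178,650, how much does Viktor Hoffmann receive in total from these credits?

$15,375

Student Loan Interest Credit: income exceeds $170,200 by $8,450, which is 22 full-or-partial $400 increments; reduction = 22 × $200 = $4,400, leaving $5,800.
Child Care Credit: $178,650 is below the $193,800 cutoff, so the full $4,750 applies.
Commuter Credit: $178,650 is below the $186,900 cutoff, so the full $4,825 applies.
Total: $5,800 + $4,750 + $4,825 = $15,375.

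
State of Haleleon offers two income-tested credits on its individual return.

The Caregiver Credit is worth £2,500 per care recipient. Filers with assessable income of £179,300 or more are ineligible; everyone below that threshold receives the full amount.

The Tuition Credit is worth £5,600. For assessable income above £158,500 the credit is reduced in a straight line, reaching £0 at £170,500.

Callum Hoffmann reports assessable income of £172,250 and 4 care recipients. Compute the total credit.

Caregiver Credit: base = 4 × £2,500 = £10,000. £172,250 is below the £179,300 cutoff, so the full £10,000 applies.
Tuition Credit: £172,250 is at or above £170,500, so the credit is £0.
Total: £10,000 + £0 = £10,000.

£10,000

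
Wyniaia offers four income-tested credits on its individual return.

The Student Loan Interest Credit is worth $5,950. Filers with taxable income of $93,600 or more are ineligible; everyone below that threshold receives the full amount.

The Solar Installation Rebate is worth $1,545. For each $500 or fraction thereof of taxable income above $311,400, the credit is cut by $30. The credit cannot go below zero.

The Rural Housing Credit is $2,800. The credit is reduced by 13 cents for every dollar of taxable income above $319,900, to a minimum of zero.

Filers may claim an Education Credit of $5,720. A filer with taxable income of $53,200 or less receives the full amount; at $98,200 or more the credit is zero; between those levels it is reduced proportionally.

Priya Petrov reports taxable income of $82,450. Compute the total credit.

Student Loan Interest Credit: $82,450 is below the $93,600 cutoff, so the full $5,950 applies.
Solar Installation Rebate: $82,450 is at or below the $311,400 threshold, so the full $1,545 applies.
Rural Housing Credit: $82,450 is at or below the $319,900 threshold, so the full $2,800 applies.
Education Credit: $82,450 is $29,250 into a $45,000 phase-out range, leaving 15,750/45,000 of the credit: $5,720 × 15,750/45,000 = $2,002.
Total: $5,950 + $1,545 + $2,800 + $2,002 = $12,297.

$12,297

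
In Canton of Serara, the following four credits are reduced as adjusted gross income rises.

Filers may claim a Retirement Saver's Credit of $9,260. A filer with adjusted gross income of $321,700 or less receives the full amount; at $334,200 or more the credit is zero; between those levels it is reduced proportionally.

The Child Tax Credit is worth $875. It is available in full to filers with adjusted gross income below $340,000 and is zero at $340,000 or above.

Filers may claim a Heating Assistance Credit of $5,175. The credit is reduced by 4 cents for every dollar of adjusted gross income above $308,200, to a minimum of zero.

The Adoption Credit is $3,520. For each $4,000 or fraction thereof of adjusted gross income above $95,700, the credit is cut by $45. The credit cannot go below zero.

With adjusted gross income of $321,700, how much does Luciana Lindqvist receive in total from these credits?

$15,725

Retirement Saver's Credit: $321,700 is at or below the $321,700 threshold, so the full $9,260 applies.
Child Tax Credit: $321,700 is below the $340,000 cutoff, so the full $875 applies.
Heating Assistance Credit: 4% of the $13,500 excess over $308,200 is $540; credit = $5,175 − $540 = $4,635.
Adoption Credit: income exceeds $95,700 by $226,000, which is 57 full-or-partial $4,000 increments; reduction = 57 × $45 = $2,565, leaving $955.
Total: $9,260 + $875 + $4,635 + $955 = $15,725.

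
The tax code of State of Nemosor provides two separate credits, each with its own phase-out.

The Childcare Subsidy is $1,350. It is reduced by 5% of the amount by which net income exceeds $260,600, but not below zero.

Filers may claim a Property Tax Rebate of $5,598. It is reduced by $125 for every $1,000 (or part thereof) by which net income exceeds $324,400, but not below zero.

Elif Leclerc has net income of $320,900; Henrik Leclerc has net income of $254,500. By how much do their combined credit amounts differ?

$1,350

Elif ($320,900): Childcare Subsidy: 5% of the $60,300 excess over $260,600 is $3,015 ≥ base, so the credit is $0. Property Tax Rebate: $320,900 is at or below the $324,400 threshold, so the full $5,598 applies. total $0 + $5,598 = $5,598
Henrik ($254,500): Childcare Subsidy: $254,500 is at or below the $260,600 threshold, so the full $1,350 applies. Property Tax Rebate: $254,500 is at or below the $324,400 threshold, so the full $5,598 applies. total $1,350 + $5,598 = $6,948
Difference: |$5,598 − $6,948| = $1,350.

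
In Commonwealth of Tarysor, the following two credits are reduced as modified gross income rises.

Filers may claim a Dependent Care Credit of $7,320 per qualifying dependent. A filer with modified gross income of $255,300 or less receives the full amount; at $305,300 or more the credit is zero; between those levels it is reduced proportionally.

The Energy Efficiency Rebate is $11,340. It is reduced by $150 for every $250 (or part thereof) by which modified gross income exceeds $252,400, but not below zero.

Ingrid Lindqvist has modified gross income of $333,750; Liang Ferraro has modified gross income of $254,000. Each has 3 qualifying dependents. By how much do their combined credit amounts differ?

$32,250

Ingrid ($333,750): Dependent Care Credit: base = 3 × $7,320 = $21,960. $333,750 is at or above $305,300, so the credit is $0. Energy Efficiency Rebate: income exceeds $252,400 by $81,350 → 326 increments × $150 = $48,900 ≥ base, so the credit is $0. total $0 + $0 = $0
Liang ($254,000): Dependent Care Credit: base = 3 × $7,320 = $21,960. $254,000 is at or below the $255,300 threshold, so the full $21,960 applies. Energy Efficiency Rebate: income exceeds $252,400 by $1,600, which is 7 full-or-partial $250 increments; reduction = 7 × $150 = $1,050, leaving $10,290. total $21,960 + $10,290 = $32,250
Difference: |$0 − $32,250| = $32,250.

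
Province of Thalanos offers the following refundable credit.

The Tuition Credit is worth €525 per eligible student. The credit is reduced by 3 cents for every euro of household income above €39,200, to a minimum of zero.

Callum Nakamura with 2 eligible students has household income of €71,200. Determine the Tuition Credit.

€90

Tuition Credit: base = 2 × €525 = €1,050. 3% of the €32,000 excess over €39,200 is €960; credit = €1,050 − €960 = €90.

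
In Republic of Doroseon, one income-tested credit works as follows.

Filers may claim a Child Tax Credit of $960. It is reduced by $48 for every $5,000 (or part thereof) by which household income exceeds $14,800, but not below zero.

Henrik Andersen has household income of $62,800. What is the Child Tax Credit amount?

Child Tax Credit: income exceeds $14,800 by $48,000, which is 10 full-or-partial $5,000 increments; reduction = 10 × $48 = $480, leaving $480.

$480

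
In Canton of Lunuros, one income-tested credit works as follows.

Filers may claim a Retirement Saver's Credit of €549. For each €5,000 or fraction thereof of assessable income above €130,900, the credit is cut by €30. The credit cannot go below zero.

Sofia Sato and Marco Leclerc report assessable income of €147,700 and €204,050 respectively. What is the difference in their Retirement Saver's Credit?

€330

Sofia (€147,700): Retirement Saver's Credit: income exceeds €130,900 by €16,800, which is 4 full-or-partial €5,000 increments; reduction = 4 × €30 = €120, leaving €429.
Marco (€204,050): Retirement Saver's Credit: income exceeds €130,900 by €73,150, which is 15 full-or-partial €5,000 increments; reduction = 15 × €30 = €450, leaving €99.
Difference: |€429 − €99| = €330.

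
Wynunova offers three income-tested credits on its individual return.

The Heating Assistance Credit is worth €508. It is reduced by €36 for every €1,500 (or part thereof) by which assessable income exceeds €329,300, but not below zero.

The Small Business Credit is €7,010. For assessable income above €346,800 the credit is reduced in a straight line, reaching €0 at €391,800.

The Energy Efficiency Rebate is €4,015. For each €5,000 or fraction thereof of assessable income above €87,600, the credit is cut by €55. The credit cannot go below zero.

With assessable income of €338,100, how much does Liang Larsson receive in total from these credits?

Heating Assistance Credit: income exceeds €329,300 by €8,800, which is 6 full-or-partial €1,500 increments; reduction = 6 × €36 = €216, leaving €292.
Small Business Credit: €338,100 is at or below the €346,800 threshold, so the full €7,010 applies.
Energy Efficiency Rebate: income exceeds €87,600 by €250,500, which is 51 full-or-partial €5,000 increments; reduction = 51 × €55 = €2,805, leaving €1,210.
Total: €292 + €7,010 + €1,210 = €8,512.

€8,512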